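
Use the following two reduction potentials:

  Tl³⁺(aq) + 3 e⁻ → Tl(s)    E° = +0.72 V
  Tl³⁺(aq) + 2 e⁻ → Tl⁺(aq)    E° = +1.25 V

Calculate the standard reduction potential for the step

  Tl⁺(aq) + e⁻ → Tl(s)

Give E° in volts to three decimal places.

Sequential free energies add, so n₃E°₃ = n₁E°₁ + n₂E°₂.
With n₃ = 3, and the known step contributing 2×(+1.25) V, the unknown satisfies 1·E° = 3×(+0.72) − 2×(+1.25) = -0.340.
E° = -0.340 / 1 = -0.340 V.

-0.340 V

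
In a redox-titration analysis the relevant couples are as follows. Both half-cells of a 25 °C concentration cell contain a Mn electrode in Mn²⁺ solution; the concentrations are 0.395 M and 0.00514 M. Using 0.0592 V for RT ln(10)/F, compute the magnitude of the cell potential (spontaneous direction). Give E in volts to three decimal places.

For a concentration cell E°cell = 0. The 0.395 M side is the cathode (reduction is favoured where [Mn²⁺] is higher).
With n = 2, E = −(0.0592/2) log([Mn²⁺]ₐₙ/[Mn²⁺]꜀ₐₜ) = −(0.0592/2) log(0.00514/0.395) = −(0.0592/2)(-1.886) = +0.056 V.

+0.056 V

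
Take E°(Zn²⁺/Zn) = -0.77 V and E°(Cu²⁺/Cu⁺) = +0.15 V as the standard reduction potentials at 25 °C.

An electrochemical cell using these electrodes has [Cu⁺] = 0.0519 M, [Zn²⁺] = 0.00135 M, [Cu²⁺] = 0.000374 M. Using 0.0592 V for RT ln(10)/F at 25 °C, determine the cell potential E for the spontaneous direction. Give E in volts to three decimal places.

Cu²⁺/Cu⁺ is the cathode (higher E°), Zn²⁺/Zn the anode: E°cell = +0.15 − (-0.77) = +0.92 V, n = 2.
Overall: 2 Cu²⁺(aq) + Zn(s) → 2 Cu⁺(aq) + Zn²⁺(aq)
Q = [Cu⁺]^2·[Zn²⁺] / ([Cu²⁺]^2); log Q = 1.415.
E = E° − (0.0592/n) log Q = +0.92 − (0.0592/2)(1.415) = +0.878 V.

+0.878 V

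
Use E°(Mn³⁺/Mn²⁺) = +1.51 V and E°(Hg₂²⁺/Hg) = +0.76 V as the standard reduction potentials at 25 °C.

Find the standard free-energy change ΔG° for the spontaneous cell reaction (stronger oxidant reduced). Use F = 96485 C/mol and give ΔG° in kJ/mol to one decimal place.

-144.7 kJ/mol

Mn³⁺/Mn²⁺ (E° = +1.51 V) is the cathode; Hg₂²⁺/Hg (E° = +0.76 V) is the anode, so E°cell = +0.75 V.
Balancing electrons gives n = 2 (lcm of 1 and 2).
ΔG° = −nFE° = −(2)(96485)(+0.75) = -144,728 J = -144.7 kJ/mol.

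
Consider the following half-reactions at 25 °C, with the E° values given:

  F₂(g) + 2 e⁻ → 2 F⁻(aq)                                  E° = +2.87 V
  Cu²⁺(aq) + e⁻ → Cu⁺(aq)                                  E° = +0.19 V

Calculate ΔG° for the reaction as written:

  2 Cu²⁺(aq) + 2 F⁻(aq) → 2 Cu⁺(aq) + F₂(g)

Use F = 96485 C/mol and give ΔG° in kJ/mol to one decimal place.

As written, Cu²⁺/Cu⁺ is reduced (cathode) and F₂/F⁻ is oxidised (anode), so E°cell = (+0.19) − (+2.87) = -2.68 V.
Balancing electrons gives n = 2.
ΔG° = −nFE° = −(2)(96485)(-2.68) = 517,160 J = +517.2 kJ/mol.

+517.2 kJ/mol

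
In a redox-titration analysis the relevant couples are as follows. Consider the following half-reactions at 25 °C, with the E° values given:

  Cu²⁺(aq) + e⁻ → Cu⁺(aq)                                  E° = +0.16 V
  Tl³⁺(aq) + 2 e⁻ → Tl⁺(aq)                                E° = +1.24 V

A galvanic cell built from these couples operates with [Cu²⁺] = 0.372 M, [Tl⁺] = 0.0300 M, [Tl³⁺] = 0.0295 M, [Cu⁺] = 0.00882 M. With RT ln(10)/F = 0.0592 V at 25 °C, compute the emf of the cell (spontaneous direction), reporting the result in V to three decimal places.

Tl³⁺/Tl⁺ is the cathode (higher E°), Cu²⁺/Cu⁺ the anode: E°cell = +1.24 − (+0.16) = +1.08 V, n = 2.
Overall: Tl³⁺(aq) + 2 Cu⁺(aq) → Tl⁺(aq) + 2 Cu²⁺(aq)
Q = [Tl⁺]·[Cu²⁺]^2 / ([Tl³⁺]·[Cu⁺]^2); log Q = 3.257.
E = E° − (0.0592/n) log Q = +1.08 − (0.0592/2)(3.257) = +0.984 V.

+0.984 V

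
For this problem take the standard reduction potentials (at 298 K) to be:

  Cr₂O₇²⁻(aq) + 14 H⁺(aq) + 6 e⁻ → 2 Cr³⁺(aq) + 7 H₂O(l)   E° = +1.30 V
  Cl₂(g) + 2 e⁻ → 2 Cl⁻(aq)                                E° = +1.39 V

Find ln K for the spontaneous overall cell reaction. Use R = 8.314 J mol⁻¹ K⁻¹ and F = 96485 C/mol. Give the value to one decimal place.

21.0

Cathode: Cl₂/Cl⁻; anode: Cr₂O₇²⁻/Cr³⁺. E°cell = (+1.39) − (+1.30) = +0.09 V, with n = 6.
ΔG° = −nFE° = −RT ln K, so ln K = nFE°/(RT) = (6)(96485)(+0.09) / ((8.314)(298)) = 21.029.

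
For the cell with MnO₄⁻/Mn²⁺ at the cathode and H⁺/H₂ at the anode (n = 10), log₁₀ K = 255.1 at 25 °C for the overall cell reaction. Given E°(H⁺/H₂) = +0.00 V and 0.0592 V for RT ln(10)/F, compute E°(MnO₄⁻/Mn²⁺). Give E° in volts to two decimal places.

E°cell = (0.0592/n)·log K = (0.0592/10)(255.1) = +1.510 V.
Since MnO₄⁻/Mn²⁺ is the cathode and H⁺/H₂ the anode, E°cell = E°(MnO₄⁻/Mn²⁺) − E°(H⁺/H₂).
So E°(MnO₄⁻/Mn²⁺) = E°cell + E°(H⁺/H₂) = +1.510 + (+0.00) = +1.51 V.

+1.51 V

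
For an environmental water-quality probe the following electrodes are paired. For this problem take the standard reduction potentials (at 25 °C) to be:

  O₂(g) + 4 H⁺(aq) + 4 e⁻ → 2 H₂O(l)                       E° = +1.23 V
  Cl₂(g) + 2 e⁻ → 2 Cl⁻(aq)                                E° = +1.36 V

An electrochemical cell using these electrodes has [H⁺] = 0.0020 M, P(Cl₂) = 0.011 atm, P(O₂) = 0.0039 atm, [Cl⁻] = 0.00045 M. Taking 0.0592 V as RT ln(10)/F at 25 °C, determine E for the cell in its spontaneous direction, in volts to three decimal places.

+0.466 V

Cl₂/Cl⁻ is the cathode (higher E°), O₂/H₂O the anode: E°cell = +1.36 − (+1.23) = +0.13 V, n = 4.
Overall: 2 Cl₂(g) + 2 H₂O(l) → 4 Cl⁻(aq) + O₂(g) + 4 H⁺(aq)
Q = [Cl⁻]^4·P(O₂)·[H⁺]^4 / (P(Cl₂)^2); log Q = -22.675.
E = E° − (0.0592/n) log Q = +0.13 − (0.0592/4)(-22.675) = +0.466 V.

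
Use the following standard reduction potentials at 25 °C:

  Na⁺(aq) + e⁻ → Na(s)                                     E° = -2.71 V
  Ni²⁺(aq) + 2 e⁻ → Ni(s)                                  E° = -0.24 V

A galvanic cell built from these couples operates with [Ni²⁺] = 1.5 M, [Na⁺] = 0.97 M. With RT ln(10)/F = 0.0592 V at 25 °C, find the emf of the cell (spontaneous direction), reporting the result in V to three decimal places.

Ni²⁺/Ni is the cathode (higher E°), Na⁺/Na the anode: E°cell = -0.24 − (-2.71) = +2.47 V, n = 2.
Overall: Ni²⁺(aq) + 2 Na(s) → Ni(s) + 2 Na⁺(aq)
Q = [Na⁺]^2 / ([Ni²⁺]); log Q = -0.203.
E = E° − (0.0592/n) log Q = +2.47 − (0.0592/2)(-0.203) = +2.476 V.

+2.476 V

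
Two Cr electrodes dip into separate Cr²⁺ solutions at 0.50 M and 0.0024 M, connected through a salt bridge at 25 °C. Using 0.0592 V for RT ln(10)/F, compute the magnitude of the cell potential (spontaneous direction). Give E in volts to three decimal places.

+0.069 V

For a concentration cell E°cell = 0. The 0.50 M side is the cathode (reduction is favoured where [Cr²⁺] is higher).
With n = 2, E = −(0.0592/2) log([Cr²⁺]ₐₙ/[Cr²⁺]꜀ₐₜ) = −(0.0592/2) log(0.0024/0.5) = −(0.0592/2)(-2.319) = +0.069 V.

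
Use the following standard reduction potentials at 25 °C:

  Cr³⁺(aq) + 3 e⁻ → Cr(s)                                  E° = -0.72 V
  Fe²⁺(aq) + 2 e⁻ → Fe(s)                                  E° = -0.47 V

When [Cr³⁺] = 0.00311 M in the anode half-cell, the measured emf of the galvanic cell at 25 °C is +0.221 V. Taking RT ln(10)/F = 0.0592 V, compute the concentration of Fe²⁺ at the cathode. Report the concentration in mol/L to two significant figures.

0.0022 M

Fe²⁺/Fe is the cathode, Cr³⁺/Cr the anode: E°cell = +0.25 V, n = 6.
Overall reaction: 3 Fe²⁺(aq) + 2 Cr(s) → 3 Fe(s) + 2 Cr³⁺(aq); Q = [Cr³⁺]^2/[Fe²⁺]^3.
From E = E° − (0.0592/n) log Q: log Q = (E° − E)·n/0.0592 = (+0.25 − (+0.221))·6/0.0592 = 2.9392.
So 3·log[Fe²⁺] = 2·log(0.00311) − log Q = -5.0145 − (2.9392) = -7.9537; log[Fe²⁺] = -7.9537 / 3 = -2.6512; [Fe²⁺] = 10^(-2.6512) ≈ 0.0022 M.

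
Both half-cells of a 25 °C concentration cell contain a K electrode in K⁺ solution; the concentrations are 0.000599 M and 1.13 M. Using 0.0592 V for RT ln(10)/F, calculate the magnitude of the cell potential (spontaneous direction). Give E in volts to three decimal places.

For a concentration cell E°cell = 0. The 1.13 M side is the cathode (reduction is favoured where [K⁺] is higher).
With n = 1, E = −(0.0592/1) log([K⁺]ₐₙ/[K⁺]꜀ₐₜ) = −(0.0592/1) log(0.000599/1.13) = −(0.0592/1)(-3.276) = +0.194 V.

+0.194 V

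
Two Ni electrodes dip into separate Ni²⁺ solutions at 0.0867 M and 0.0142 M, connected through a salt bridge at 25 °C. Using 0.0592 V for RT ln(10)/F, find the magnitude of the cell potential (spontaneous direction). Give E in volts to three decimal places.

+0.023 V

For a concentration cell E°cell = 0. The 0.0867 M side is the cathode (reduction is favoured where [Ni²⁺] is higher).
With n = 2, E = −(0.0592/2) log([Ni²⁺]ₐₙ/[Ni²⁺]꜀ₐₜ) = −(0.0592/2) log(0.0142/0.0867) = −(0.0592/2)(-0.786) = +0.023 V.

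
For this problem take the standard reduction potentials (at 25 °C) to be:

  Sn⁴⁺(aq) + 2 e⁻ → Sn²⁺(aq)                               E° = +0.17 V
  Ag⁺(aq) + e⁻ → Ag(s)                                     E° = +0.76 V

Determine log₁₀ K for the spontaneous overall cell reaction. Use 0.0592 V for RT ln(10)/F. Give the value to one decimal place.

Cathode: Ag⁺/Ag; anode: Sn⁴⁺/Sn²⁺. E°cell = +0.59 V, n = 2.
log K = nE°cell / 0.0592 = (2)(+0.59) / 0.0592 = 19.9.

19.9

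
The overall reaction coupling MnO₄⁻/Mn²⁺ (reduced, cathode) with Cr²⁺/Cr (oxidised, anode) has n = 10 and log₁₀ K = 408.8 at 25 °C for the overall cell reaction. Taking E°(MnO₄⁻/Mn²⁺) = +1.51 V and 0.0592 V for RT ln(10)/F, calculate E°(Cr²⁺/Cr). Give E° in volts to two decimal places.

-0.91 V

E°cell = (0.0592/n)·log K = (0.0592/10)(408.8) = +2.420 V.
Since MnO₄⁻/Mn²⁺ is the cathode and Cr²⁺/Cr the anode, E°cell = E°(MnO₄⁻/Mn²⁺) − E°(Cr²⁺/Cr).
So E°(Cr²⁺/Cr) = E°(MnO₄⁻/Mn²⁺) − E°cell = (+1.51) − (+2.420) = -0.91 V.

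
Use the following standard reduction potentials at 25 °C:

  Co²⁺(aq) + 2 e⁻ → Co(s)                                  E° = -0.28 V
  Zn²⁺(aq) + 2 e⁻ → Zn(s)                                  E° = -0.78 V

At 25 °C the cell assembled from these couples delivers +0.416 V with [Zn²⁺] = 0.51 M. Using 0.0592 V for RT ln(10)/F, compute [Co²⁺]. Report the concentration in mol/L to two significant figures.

Co²⁺/Co is the cathode, Zn²⁺/Zn the anode: E°cell = +0.50 V, n = 2.
Overall reaction: Co²⁺(aq) + Zn(s) → Co(s) + Zn²⁺(aq); Q = [Zn²⁺]^1/[Co²⁺]^1.
From E = E° − (0.0592/n) log Q: log Q = (E° − E)·n/0.0592 = (+0.50 − (+0.416))·2/0.0592 = 2.8378.
So 1·log[Co²⁺] = 1·log(0.51) − log Q = -0.2924 − (2.8378) = -3.1302; [Co²⁺] = 10^(-3.1302) ≈ 0.00074 M.

0.00074 M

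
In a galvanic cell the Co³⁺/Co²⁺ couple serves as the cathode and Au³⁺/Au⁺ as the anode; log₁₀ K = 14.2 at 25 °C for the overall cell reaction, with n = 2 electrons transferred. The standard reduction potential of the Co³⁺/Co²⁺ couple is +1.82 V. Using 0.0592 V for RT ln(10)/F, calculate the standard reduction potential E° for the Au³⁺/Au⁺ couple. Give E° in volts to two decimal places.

+1.40 V

E°cell = (0.0592/n)·log K = (0.0592/2)(14.2) = +0.420 V.
Since Co³⁺/Co²⁺ is the cathode and Au³⁺/Au⁺ the anode, E°cell = E°(Co³⁺/Co²⁺) − E°(Au³⁺/Au⁺).
So E°(Au³⁺/Au⁺) = E°(Co³⁺/Co²⁺) − E°cell = (+1.82) − (+0.420) = +1.40 V.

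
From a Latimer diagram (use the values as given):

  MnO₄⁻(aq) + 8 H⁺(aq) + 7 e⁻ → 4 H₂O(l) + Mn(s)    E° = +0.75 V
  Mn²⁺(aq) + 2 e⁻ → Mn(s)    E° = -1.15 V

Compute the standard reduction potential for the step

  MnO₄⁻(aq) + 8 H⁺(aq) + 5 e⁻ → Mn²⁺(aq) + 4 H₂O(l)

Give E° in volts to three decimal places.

+1.510 V

Sequential free energies add, so n₃E°₃ = n₁E°₁ + n₂E°₂.
With n₃ = 7, and the known step contributing 2×(-1.15) V, the unknown satisfies 5·E° = 7×(+0.75) − 2×(-1.15) = +7.550.
E° = +7.550 / 5 = +1.510 V.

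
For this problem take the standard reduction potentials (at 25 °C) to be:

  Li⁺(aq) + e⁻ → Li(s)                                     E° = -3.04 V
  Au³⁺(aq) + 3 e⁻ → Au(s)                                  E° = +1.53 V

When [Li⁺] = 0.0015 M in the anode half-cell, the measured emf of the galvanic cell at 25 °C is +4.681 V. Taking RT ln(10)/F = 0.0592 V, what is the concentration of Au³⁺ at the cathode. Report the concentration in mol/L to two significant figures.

0.0014 M

Au³⁺/Au is the cathode, Li⁺/Li the anode: E°cell = +4.57 V, n = 3.
Overall reaction: Au³⁺(aq) + 3 Li(s) → Au(s) + 3 Li⁺(aq); Q = [Li⁺]^3/[Au³⁺]^1.
From E = E° − (0.0592/n) log Q: log Q = (E° − E)·n/0.0592 = (+4.57 − (+4.681))·3/0.0592 = -5.6250.
So 1·log[Au³⁺] = 3·log(0.0015) − log Q = -8.4717 − (-5.6250) = -2.8467; [Au³⁺] = 10^(-2.8467) ≈ 0.0014 M.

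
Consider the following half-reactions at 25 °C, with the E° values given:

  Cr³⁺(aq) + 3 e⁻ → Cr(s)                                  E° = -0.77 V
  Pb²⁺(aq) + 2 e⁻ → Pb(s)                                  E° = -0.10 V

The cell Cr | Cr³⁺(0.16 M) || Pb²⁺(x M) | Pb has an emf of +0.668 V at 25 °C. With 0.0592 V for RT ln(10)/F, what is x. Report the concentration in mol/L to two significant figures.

0.25 M

Pb²⁺/Pb is the cathode, Cr³⁺/Cr the anode: E°cell = +0.67 V, n = 6.
Overall reaction: 3 Pb²⁺(aq) + 2 Cr(s) → 3 Pb(s) + 2 Cr³⁺(aq); Q = [Cr³⁺]^2/[Pb²⁺]^3.
From E = E° − (0.0592/n) log Q: log Q = (E° − E)·n/0.0592 = (+0.67 − (+0.668))·6/0.0592 = 0.2027.
So 3·log[Pb²⁺] = 2·log(0.16) − log Q = -1.5918 − (0.2027) = -1.7945; log[Pb²⁺] = -1.7945 / 3 = -0.5982; [Pb²⁺] = 10^(-0.5982) ≈ 0.25 M.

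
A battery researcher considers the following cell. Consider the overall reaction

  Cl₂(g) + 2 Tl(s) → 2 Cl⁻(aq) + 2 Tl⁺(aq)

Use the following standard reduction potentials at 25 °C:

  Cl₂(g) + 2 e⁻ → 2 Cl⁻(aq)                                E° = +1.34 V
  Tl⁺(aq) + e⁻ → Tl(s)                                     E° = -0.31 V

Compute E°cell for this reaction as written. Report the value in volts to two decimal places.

+1.65 V

The Cl₂/Cl⁻ couple has the higher reduction potential, so it is the cathode; Tl⁺/Tl is oxidised at the anode.
E°cell = E°(cathode) − E°(anode) = (+1.34) − (-0.31) = +1.65 V.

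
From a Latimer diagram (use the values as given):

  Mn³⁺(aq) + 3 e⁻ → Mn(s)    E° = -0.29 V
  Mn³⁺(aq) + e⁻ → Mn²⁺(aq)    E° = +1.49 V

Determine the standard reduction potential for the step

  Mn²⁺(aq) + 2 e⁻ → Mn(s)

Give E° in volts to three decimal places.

-1.180 V

Sequential free energies add, so n₃E°₃ = n₁E°₁ + n₂E°₂.
With n₃ = 3, and the known step contributing 1×(+1.49) V, the unknown satisfies 2·E° = 3×(-0.29) − 1×(+1.49) = -2.360.
E° = -2.360 / 2 = -1.180 V.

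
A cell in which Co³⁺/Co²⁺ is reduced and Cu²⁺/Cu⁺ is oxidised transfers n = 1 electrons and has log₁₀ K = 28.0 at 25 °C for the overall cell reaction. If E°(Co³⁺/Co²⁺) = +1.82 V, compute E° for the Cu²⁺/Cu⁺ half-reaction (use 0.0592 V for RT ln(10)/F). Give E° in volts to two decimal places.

+0.16 V

E°cell = (0.0592/n)·log K = (0.0592/1)(28.0) = +1.658 V.
Since Co³⁺/Co²⁺ is the cathode and Cu²⁺/Cu⁺ the anode, E°cell = E°(Co³⁺/Co²⁺) − E°(Cu²⁺/Cu⁺).
So E°(Cu²⁺/Cu⁺) = E°(Co³⁺/Co²⁺) − E°cell = (+1.82) − (+1.658) = +0.16 V.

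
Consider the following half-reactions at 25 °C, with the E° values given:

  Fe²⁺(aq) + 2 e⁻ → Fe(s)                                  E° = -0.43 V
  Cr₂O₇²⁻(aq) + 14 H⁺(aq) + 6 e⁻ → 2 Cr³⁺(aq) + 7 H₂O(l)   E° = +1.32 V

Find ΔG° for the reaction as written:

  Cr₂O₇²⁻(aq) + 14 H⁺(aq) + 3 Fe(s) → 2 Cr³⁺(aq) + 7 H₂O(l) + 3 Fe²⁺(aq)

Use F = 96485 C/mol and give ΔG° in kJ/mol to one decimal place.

-1013.1 kJ/mol

As written, Cr₂O₇²⁻/Cr³⁺ is reduced (cathode) and Fe²⁺/Fe is oxidised (anode), so E°cell = (+1.32) − (-0.43) = +1.75 V.
Balancing electrons gives n = 6.
ΔG° = −nFE° = −(6)(96485)(+1.75) = -1,013,092 J = -1013.1 kJ/mol.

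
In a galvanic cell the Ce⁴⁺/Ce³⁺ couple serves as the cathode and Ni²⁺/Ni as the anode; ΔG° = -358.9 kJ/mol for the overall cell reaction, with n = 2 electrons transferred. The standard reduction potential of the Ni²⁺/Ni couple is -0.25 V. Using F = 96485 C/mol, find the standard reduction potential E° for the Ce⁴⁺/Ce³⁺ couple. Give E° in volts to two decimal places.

E°cell = −ΔG°/(nF) = −(-358.9×10³)/((2)(96485)) = +1.860 V.
Since Ce⁴⁺/Ce³⁺ is the cathode and Ni²⁺/Ni the anode, E°cell = E°(Ce⁴⁺/Ce³⁺) − E°(Ni²⁺/Ni).
So E°(Ce⁴⁺/Ce³⁺) = E°cell + E°(Ni²⁺/Ni) = +1.860 + (-0.25) = +1.61 V.

+1.61 V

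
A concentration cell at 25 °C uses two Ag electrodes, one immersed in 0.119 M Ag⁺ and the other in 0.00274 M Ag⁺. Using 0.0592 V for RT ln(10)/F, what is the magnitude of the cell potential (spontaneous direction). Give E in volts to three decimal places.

For a concentration cell E°cell = 0. The 0.119 M side is the cathode (reduction is favoured where [Ag⁺] is higher).
With n = 1, E = −(0.0592/1) log([Ag⁺]ₐₙ/[Ag⁺]꜀ₐₜ) = −(0.0592/1) log(0.00274/0.119) = −(0.0592/1)(-1.638) = +0.097 V.

+0.097 V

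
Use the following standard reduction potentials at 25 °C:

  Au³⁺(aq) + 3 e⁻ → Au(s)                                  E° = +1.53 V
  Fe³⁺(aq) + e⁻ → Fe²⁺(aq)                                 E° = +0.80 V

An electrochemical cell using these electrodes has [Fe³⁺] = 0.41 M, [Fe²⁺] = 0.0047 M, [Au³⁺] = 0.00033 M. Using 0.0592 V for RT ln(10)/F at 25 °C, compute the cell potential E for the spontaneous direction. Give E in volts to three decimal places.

Au³⁺/Au is the cathode (higher E°), Fe³⁺/Fe²⁺ the anode: E°cell = +1.53 − (+0.80) = +0.73 V, n = 3.
Overall: Au³⁺(aq) + 3 Fe²⁺(aq) → Au(s) + 3 Fe³⁺(aq)
Q = [Fe³⁺]^3 / ([Au³⁺]·[Fe²⁺]^3); log Q = 9.304.
E = E° − (0.0592/n) log Q = +0.73 − (0.0592/3)(9.304) = +0.546 V.

+0.546 V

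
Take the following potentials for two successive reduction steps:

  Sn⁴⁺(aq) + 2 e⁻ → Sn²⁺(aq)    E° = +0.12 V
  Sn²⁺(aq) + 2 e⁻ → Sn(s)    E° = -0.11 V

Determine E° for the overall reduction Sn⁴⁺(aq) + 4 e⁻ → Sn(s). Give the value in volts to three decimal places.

+0.005 V

Standard free energies of sequential steps add: ΔG°₃ = ΔG°₁ + ΔG°₂, so n₃E°₃ = n₁E°₁ + n₂E°₂.
E°₃ = (2×+0.12 + 2×-0.11) / 4 = (+0.020) / 4 = +0.005 V.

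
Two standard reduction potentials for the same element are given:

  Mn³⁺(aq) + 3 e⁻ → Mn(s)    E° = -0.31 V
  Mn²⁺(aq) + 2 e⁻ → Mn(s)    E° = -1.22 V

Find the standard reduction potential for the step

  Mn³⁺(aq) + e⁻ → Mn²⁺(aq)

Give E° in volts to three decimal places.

+1.510 V

Sequential free energies add, so n₃E°₃ = n₁E°₁ + n₂E°₂.
With n₃ = 3, and the known step contributing 2×(-1.22) V, the unknown satisfies 1·E° = 3×(-0.31) − 2×(-1.22) = +1.510.
E° = +1.510 / 1 = +1.510 V.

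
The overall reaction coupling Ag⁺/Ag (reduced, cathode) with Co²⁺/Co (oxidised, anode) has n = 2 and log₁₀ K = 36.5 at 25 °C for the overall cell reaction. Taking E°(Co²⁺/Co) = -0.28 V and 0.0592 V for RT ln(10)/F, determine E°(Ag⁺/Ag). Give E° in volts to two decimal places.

+0.80 V

E°cell = (0.0592/n)·log K = (0.0592/2)(36.5) = +1.080 V.
Since Ag⁺/Ag is the cathode and Co²⁺/Co the anode, E°cell = E°(Ag⁺/Ag) − E°(Co²⁺/Co).
So E°(Ag⁺/Ag) = E°cell + E°(Co²⁺/Co) = +1.080 + (-0.28) = +0.80 V.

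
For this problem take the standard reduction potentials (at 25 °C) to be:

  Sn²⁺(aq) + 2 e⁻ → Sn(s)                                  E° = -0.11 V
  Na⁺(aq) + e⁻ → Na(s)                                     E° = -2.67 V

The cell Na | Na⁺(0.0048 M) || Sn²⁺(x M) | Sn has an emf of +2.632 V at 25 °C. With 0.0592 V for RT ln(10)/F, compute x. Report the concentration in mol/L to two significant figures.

Sn²⁺/Sn is the cathode, Na⁺/Na the anode: E°cell = +2.56 V, n = 2.
Overall reaction: Sn²⁺(aq) + 2 Na(s) → Sn(s) + 2 Na⁺(aq); Q = [Na⁺]^2/[Sn²⁺]^1.
From E = E° − (0.0592/n) log Q: log Q = (E° − E)·n/0.0592 = (+2.56 − (+2.632))·2/0.0592 = -2.4324.
So 1·log[Sn²⁺] = 2·log(0.0048) − log Q = -4.6375 − (-2.4324) = -2.2051; [Sn²⁺] = 10^(-2.2051) ≈ 0.0062 M.

0.0062 M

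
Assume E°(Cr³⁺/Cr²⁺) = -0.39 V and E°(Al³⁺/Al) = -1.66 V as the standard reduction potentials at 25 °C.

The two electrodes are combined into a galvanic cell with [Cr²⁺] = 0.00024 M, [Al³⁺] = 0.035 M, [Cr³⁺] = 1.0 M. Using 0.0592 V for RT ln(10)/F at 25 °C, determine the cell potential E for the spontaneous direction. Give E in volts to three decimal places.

+1.513 V

Cr³⁺/Cr²⁺ is the cathode (higher E°), Al³⁺/Al the anode: E°cell = -0.39 − (-1.66) = +1.27 V, n = 3.
Overall: 3 Cr³⁺(aq) + Al(s) → 3 Cr²⁺(aq) + Al³⁺(aq)
Q = [Cr²⁺]^3·[Al³⁺] / ([Cr³⁺]^3); log Q = -12.315.
E = E° − (0.0592/n) log Q = +1.27 − (0.0592/3)(-12.315) = +1.513 V.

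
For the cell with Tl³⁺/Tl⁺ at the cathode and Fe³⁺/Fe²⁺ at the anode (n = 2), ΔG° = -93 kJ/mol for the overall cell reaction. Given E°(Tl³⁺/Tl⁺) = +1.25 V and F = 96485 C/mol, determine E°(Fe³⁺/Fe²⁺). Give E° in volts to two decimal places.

E°cell = −ΔG°/(nF) = −(-93×10³)/((2)(96485)) = +0.482 V.
Since Tl³⁺/Tl⁺ is the cathode and Fe³⁺/Fe²⁺ the anode, E°cell = E°(Tl³⁺/Tl⁺) − E°(Fe³⁺/Fe²⁺).
So E°(Fe³⁺/Fe²⁺) = E°(Tl³⁺/Tl⁺) − E°cell = (+1.25) − (+0.482) = +0.77 V.

+0.77 V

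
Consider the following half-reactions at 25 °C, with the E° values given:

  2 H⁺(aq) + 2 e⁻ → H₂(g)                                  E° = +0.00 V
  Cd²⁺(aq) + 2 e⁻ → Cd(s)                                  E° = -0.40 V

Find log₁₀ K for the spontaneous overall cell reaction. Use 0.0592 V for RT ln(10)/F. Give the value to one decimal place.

13.5

Cathode: H⁺/H₂; anode: Cd²⁺/Cd. E°cell = +0.40 V, n = 2.
log K = nE°cell / 0.0592 = (2)(+0.40) / 0.0592 = 13.5.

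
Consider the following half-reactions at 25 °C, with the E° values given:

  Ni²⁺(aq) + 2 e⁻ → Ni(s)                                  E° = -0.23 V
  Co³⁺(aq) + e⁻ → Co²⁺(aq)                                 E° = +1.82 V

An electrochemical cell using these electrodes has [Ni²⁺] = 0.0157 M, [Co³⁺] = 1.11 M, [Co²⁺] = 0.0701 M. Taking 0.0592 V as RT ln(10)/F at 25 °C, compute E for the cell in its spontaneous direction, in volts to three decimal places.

Co³⁺/Co²⁺ is the cathode (higher E°), Ni²⁺/Ni the anode: E°cell = +1.82 − (-0.23) = +2.05 V, n = 2.
Overall: 2 Co³⁺(aq) + Ni(s) → 2 Co²⁺(aq) + Ni²⁺(aq)
Q = [Co²⁺]^2·[Ni²⁺] / ([Co³⁺]^2); log Q = -4.203.
E = E° − (0.0592/n) log Q = +2.05 − (0.0592/2)(-4.203) = +2.174 V.

+2.174 V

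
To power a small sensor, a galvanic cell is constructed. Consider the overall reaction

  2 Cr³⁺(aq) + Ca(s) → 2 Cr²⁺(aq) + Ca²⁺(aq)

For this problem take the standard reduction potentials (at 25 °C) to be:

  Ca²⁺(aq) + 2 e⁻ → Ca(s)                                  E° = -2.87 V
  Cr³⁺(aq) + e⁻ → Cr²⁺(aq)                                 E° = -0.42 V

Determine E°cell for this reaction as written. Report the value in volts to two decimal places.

+2.45 V

The Cr³⁺/Cr²⁺ couple has the higher reduction potential, so it is the cathode; Ca²⁺/Ca is oxidised at the anode.
E°cell = E°(cathode) − E°(anode) = (-0.42) − (-2.87) = +2.45 V.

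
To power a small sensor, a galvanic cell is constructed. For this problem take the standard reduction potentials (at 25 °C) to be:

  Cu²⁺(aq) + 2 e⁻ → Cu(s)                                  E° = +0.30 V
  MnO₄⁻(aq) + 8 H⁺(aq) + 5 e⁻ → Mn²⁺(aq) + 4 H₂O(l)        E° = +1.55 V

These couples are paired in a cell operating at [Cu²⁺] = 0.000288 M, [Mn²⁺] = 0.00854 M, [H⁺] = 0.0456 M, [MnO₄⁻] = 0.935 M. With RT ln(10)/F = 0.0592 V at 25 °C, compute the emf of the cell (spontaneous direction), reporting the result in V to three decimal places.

MnO₄⁻/Mn²⁺ is the cathode (higher E°), Cu²⁺/Cu the anode: E°cell = +1.55 − (+0.30) = +1.25 V, n = 10.
Overall: 2 MnO₄⁻(aq) + 16 H⁺(aq) + 5 Cu(s) → 2 Mn²⁺(aq) + 8 H₂O(l) + 5 Cu²⁺(aq)
Q = [Mn²⁺]^2·[Cu²⁺]^5 / ([MnO₄⁻]^2·[H⁺]^16); log Q = -0.325.
E = E° − (0.0592/n) log Q = +1.25 − (0.0592/10)(-0.325) = +1.252 V.

+1.252 V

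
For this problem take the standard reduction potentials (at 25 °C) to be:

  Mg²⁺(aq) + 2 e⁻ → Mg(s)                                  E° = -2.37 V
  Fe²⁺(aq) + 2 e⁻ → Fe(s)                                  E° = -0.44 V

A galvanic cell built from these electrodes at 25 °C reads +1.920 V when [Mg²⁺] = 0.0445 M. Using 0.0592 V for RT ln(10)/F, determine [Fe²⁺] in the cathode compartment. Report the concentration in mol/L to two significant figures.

0.020 M

Fe²⁺/Fe is the cathode, Mg²⁺/Mg the anode: E°cell = +1.93 V, n = 2.
Overall reaction: Fe²⁺(aq) + Mg(s) → Fe(s) + Mg²⁺(aq); Q = [Mg²⁺]^1/[Fe²⁺]^1.
From E = E° − (0.0592/n) log Q: log Q = (E° − E)·n/0.0592 = (+1.93 − (+1.920))·2/0.0592 = 0.3378.
So 1·log[Fe²⁺] = 1·log(0.0445) − log Q = -1.3516 − (0.3378) = -1.6894; [Fe²⁺] = 10^(-1.6894) ≈ 0.020 M.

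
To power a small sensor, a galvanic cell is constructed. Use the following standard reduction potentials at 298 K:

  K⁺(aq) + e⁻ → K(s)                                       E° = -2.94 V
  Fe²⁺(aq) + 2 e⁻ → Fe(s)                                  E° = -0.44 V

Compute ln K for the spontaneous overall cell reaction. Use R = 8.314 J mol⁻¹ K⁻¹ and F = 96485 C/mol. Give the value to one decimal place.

Cathode: Fe²⁺/Fe; anode: K⁺/K. E°cell = (-0.44) − (-2.94) = +2.50 V, with n = 2.
ΔG° = −nFE° = −RT ln K, so ln K = nFE°/(RT) = (2)(96485)(+2.50) / ((8.314)(298)) = 194.717.

194.7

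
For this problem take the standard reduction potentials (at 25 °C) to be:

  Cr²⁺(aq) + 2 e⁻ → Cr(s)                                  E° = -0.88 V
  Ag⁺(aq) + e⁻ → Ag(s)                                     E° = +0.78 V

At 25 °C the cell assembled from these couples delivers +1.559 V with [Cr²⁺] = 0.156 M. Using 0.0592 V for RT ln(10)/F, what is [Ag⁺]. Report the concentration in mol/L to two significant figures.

Ag⁺/Ag is the cathode, Cr²⁺/Cr the anode: E°cell = +1.66 V, n = 2.
Overall reaction: 2 Ag⁺(aq) + Cr(s) → 2 Ag(s) + Cr²⁺(aq); Q = [Cr²⁺]^1/[Ag⁺]^2.
From E = E° − (0.0592/n) log Q: log Q = (E° − E)·n/0.0592 = (+1.66 − (+1.559))·2/0.0592 = 3.4122.
So 2·log[Ag⁺] = 1·log(0.156) − log Q = -0.8069 − (3.4122) = -4.2191; log[Ag⁺] = -4.2191 / 2 = -2.1096; [Ag⁺] = 10^(-2.1096) ≈ 0.0078 M.

0.0078 M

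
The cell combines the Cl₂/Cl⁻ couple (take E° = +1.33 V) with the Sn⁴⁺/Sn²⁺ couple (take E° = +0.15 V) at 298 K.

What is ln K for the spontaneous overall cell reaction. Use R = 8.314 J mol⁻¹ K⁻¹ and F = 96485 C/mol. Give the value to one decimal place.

91.9

Cathode: Cl₂/Cl⁻; anode: Sn⁴⁺/Sn²⁺. E°cell = (+1.33) − (+0.15) = +1.18 V, with n = 2.
ΔG° = −nFE° = −RT ln K, so ln K = nFE°/(RT) = (2)(96485)(+1.18) / ((8.314)(298)) = 91.906.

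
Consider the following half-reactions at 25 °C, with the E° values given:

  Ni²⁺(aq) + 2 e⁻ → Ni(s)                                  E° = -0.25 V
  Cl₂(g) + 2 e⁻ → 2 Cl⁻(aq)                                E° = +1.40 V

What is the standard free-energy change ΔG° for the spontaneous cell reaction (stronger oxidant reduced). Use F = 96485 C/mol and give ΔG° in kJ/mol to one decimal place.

-318.4 kJ/mol

Cl₂/Cl⁻ (E° = +1.40 V) is the cathode; Ni²⁺/Ni (E° = -0.25 V) is the anode, so E°cell = +1.65 V.
Balancing electrons gives n = 2 (lcm of 2 and 2).
ΔG° = −nFE° = −(2)(96485)(+1.65) = -318,400 J = -318.4 kJ/mol.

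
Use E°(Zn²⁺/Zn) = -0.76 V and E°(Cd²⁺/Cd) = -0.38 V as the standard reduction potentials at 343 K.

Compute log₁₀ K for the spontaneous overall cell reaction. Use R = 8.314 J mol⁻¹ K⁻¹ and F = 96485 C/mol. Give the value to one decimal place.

11.2

Cathode: Cd²⁺/Cd; anode: Zn²⁺/Zn. E°cell = (-0.38) − (-0.76) = +0.38 V, with n = 2.
ΔG° = −nFE° = −RT ln K, so ln K = nFE°/(RT) = (2)(96485)(+0.38) / ((8.314)(343)) = 25.714.
log₁₀ K = 25.714 / ln 10 = 11.2.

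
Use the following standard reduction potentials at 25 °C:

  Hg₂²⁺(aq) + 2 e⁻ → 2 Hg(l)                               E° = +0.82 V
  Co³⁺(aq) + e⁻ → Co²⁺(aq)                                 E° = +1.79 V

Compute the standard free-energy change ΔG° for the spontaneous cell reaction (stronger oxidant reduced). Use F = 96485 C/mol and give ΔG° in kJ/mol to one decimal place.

-187.2 kJ/mol

Co³⁺/Co²⁺ (E° = +1.79 V) is the cathode; Hg₂²⁺/Hg (E° = +0.82 V) is the anode, so E°cell = +0.97 V.
Balancing electrons gives n = 2 (lcm of 1 and 2).
ΔG° = −nFE° = −(2)(96485)(+0.97) = -187,181 J = -187.2 kJ/mol.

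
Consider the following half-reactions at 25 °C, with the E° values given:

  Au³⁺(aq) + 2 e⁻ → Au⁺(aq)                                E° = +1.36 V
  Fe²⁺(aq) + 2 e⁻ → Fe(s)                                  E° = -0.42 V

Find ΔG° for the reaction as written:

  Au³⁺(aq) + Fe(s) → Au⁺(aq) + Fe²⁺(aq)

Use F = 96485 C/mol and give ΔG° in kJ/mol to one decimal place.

As written, Au³⁺/Au⁺ is reduced (cathode) and Fe²⁺/Fe is oxidised (anode), so E°cell = (+1.36) − (-0.42) = +1.78 V.
Balancing electrons gives n = 2.
ΔG° = −nFE° = −(2)(96485)(+1.78) = -343,487 J = -343.5 kJ/mol.

-343.5 kJ/mol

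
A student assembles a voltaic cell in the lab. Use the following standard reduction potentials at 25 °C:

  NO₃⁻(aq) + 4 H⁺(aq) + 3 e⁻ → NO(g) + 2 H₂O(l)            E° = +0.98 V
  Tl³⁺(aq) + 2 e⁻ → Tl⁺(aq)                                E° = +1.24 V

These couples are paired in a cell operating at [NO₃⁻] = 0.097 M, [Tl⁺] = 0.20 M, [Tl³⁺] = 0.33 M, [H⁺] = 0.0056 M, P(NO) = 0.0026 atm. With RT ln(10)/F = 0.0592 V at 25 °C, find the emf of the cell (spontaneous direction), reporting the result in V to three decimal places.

+0.413 V

Tl³⁺/Tl⁺ is the cathode (higher E°), NO₃⁻/NO the anode: E°cell = +1.24 − (+0.98) = +0.26 V, n = 6.
Overall: 3 Tl³⁺(aq) + 2 NO(g) + 4 H₂O(l) → 3 Tl⁺(aq) + 2 NO₃⁻(aq) + 8 H⁺(aq)
Q = [Tl⁺]^3·[NO₃⁻]^2·[H⁺]^8 / ([Tl³⁺]^3·P(NO)^2); log Q = -15.523.
E = E° − (0.0592/n) log Q = +0.26 − (0.0592/6)(-15.523) = +0.413 V.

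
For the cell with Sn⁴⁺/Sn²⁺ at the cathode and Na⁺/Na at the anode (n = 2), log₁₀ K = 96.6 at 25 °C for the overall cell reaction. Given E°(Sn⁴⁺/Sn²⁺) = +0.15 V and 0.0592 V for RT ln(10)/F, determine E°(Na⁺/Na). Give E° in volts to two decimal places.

-2.71 V

E°cell = (0.0592/n)·log K = (0.0592/2)(96.6) = +2.859 V.
Since Sn⁴⁺/Sn²⁺ is the cathode and Na⁺/Na the anode, E°cell = E°(Sn⁴⁺/Sn²⁺) − E°(Na⁺/Na).
So E°(Na⁺/Na) = E°(Sn⁴⁺/Sn²⁺) − E°cell = (+0.15) − (+2.859) = -2.71 V.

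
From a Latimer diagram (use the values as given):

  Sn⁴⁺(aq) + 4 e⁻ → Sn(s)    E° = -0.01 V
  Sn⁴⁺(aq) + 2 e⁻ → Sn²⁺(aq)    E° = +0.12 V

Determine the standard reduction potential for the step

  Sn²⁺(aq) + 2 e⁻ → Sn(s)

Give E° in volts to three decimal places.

-0.140 V

Sequential free energies add, so n₃E°₃ = n₁E°₁ + n₂E°₂.
With n₃ = 4, and the known step contributing 2×(+0.12) V, the unknown satisfies 2·E° = 4×(-0.01) − 2×(+0.12) = -0.280.
E° = -0.280 / 2 = -0.140 V.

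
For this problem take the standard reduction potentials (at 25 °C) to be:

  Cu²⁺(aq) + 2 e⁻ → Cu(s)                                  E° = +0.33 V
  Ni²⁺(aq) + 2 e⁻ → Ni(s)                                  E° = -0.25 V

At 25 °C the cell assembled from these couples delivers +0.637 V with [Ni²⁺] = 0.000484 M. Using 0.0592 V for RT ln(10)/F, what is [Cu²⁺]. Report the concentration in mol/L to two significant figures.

Cu²⁺/Cu is the cathode, Ni²⁺/Ni the anode: E°cell = +0.58 V, n = 2.
Overall reaction: Cu²⁺(aq) + Ni(s) → Cu(s) + Ni²⁺(aq); Q = [Ni²⁺]^1/[Cu²⁺]^1.
From E = E° − (0.0592/n) log Q: log Q = (E° − E)·n/0.0592 = (+0.58 − (+0.637))·2/0.0592 = -1.9257.
So 1·log[Cu²⁺] = 1·log(0.000484) − log Q = -3.3152 − (-1.9257) = -1.3895; [Cu²⁺] = 10^(-1.3895) ≈ 0.041 M.

0.041 M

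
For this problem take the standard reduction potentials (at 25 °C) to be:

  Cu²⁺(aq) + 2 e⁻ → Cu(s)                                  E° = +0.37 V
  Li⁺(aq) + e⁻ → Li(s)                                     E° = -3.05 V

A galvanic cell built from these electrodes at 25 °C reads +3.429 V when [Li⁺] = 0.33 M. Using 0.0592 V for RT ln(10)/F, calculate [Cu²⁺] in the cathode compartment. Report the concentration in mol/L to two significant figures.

0.22 M

Cu²⁺/Cu is the cathode, Li⁺/Li the anode: E°cell = +3.42 V, n = 2.
Overall reaction: Cu²⁺(aq) + 2 Li(s) → Cu(s) + 2 Li⁺(aq); Q = [Li⁺]^2/[Cu²⁺]^1.
From E = E° − (0.0592/n) log Q: log Q = (E° − E)·n/0.0592 = (+3.42 − (+3.429))·2/0.0592 = -0.3041.
So 1·log[Cu²⁺] = 2·log(0.33) − log Q = -0.9630 − (-0.3041) = -0.6589; [Cu²⁺] = 10^(-0.6589) ≈ 0.22 M.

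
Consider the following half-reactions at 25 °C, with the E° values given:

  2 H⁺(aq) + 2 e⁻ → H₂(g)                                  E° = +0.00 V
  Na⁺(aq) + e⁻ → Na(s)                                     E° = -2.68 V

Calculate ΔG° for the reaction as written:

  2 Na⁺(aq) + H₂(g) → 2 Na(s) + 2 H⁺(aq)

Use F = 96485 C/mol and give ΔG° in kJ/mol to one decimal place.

As written, Na⁺/Na is reduced (cathode) and H⁺/H₂ is oxidised (anode), so E°cell = (-2.68) − (+0.00) = -2.68 V.
Balancing electrons gives n = 2.
ΔG° = −nFE° = −(2)(96485)(-2.68) = 517,160 J = +517.2 kJ/mol.

+517.2 kJ/mol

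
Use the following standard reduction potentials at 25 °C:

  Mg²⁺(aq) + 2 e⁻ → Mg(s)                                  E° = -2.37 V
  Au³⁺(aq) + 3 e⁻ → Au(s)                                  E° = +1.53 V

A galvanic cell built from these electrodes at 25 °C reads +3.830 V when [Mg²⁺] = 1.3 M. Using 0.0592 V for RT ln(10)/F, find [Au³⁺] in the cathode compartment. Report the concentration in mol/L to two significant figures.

0.00042 M

Au³⁺/Au is the cathode, Mg²⁺/Mg the anode: E°cell = +3.90 V, n = 6.
Overall reaction: 2 Au³⁺(aq) + 3 Mg(s) → 2 Au(s) + 3 Mg²⁺(aq); Q = [Mg²⁺]^3/[Au³⁺]^2.
From E = E° − (0.0592/n) log Q: log Q = (E° − E)·n/0.0592 = (+3.90 − (+3.830))·6/0.0592 = 7.0946.
So 2·log[Au³⁺] = 3·log(1.3) − log Q = 0.3418 − (7.0946) = -6.7528; log[Au³⁺] = -6.7528 / 2 = -3.3764; [Au³⁺] = 10^(-3.3764) ≈ 0.00042 M.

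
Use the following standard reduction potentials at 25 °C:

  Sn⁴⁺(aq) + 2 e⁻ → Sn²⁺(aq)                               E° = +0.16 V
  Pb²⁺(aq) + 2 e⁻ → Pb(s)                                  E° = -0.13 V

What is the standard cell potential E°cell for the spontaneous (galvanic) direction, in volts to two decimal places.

+0.29 V

The Sn⁴⁺/Sn²⁺ couple has the higher reduction potential, so it is the cathode; Pb²⁺/Pb is oxidised at the anode.
E°cell = E°(cathode) − E°(anode) = (+0.16) − (-0.13) = +0.29 V.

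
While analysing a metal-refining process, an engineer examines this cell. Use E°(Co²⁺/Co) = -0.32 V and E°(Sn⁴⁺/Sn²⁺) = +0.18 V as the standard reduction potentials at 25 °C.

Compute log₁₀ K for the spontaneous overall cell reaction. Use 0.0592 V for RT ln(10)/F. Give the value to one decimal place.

16.9

Cathode: Sn⁴⁺/Sn²⁺; anode: Co²⁺/Co. E°cell = +0.50 V, n = 2.
log K = nE°cell / 0.0592 = (2)(+0.50) / 0.0592 = 16.9.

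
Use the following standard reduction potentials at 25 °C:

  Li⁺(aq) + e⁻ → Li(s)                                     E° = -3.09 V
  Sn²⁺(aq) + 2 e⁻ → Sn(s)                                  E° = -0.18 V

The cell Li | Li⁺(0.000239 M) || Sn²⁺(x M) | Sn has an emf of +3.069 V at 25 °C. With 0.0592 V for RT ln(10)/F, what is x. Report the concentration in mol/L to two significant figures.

0.013 M

Sn²⁺/Sn is the cathode, Li⁺/Li the anode: E°cell = +2.91 V, n = 2.
Overall reaction: Sn²⁺(aq) + 2 Li(s) → Sn(s) + 2 Li⁺(aq); Q = [Li⁺]^2/[Sn²⁺]^1.
From E = E° − (0.0592/n) log Q: log Q = (E° − E)·n/0.0592 = (+2.91 − (+3.069))·2/0.0592 = -5.3716.
So 1·log[Sn²⁺] = 2·log(0.000239) − log Q = -7.2432 − (-5.3716) = -1.8716; [Sn²⁺] = 10^(-1.8716) ≈ 0.013 M.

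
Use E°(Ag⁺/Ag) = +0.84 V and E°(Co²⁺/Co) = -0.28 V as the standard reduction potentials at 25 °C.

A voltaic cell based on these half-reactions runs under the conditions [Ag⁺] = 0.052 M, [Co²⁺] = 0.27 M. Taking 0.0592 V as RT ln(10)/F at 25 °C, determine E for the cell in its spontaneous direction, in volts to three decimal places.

+1.061 V

Ag⁺/Ag is the cathode (higher E°), Co²⁺/Co the anode: E°cell = +0.84 − (-0.28) = +1.12 V, n = 2.
Overall: 2 Ag⁺(aq) + Co(s) → 2 Ag(s) + Co²⁺(aq)
Q = [Co²⁺] / ([Ag⁺]^2); log Q = 1.999.
E = E° − (0.0592/n) log Q = +1.12 − (0.0592/2)(1.999) = +1.061 V.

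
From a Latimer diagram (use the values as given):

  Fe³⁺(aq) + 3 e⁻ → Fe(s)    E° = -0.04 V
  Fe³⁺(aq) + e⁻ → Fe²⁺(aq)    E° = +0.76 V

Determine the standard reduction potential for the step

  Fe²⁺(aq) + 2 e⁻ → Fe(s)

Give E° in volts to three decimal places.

Sequential free energies add, so n₃E°₃ = n₁E°₁ + n₂E°₂.
With n₃ = 3, and the known step contributing 1×(+0.76) V, the unknown satisfies 2·E° = 3×(-0.04) − 1×(+0.76) = -0.880.
E° = -0.880 / 2 = -0.440 V.

-0.440 V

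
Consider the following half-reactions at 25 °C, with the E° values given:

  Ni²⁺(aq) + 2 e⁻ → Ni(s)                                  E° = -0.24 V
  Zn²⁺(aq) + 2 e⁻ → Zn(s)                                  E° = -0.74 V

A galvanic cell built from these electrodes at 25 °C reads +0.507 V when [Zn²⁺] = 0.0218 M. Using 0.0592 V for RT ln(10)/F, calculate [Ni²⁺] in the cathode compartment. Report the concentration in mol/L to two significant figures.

Ni²⁺/Ni is the cathode, Zn²⁺/Zn the anode: E°cell = +0.50 V, n = 2.
Overall reaction: Ni²⁺(aq) + Zn(s) → Ni(s) + Zn²⁺(aq); Q = [Zn²⁺]^1/[Ni²⁺]^1.
From E = E° − (0.0592/n) log Q: log Q = (E° − E)·n/0.0592 = (+0.50 − (+0.507))·2/0.0592 = -0.2365.
So 1·log[Ni²⁺] = 1·log(0.0218) − log Q = -1.6615 − (-0.2365) = -1.4250; [Ni²⁺] = 10^(-1.4250) ≈ 0.038 M.

0.038 M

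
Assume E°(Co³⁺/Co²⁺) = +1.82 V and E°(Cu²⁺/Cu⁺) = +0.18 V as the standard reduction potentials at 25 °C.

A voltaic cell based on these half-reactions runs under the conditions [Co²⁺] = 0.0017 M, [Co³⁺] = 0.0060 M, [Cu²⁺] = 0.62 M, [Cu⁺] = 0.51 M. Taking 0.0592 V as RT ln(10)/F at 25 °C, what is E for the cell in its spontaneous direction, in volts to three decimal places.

+1.667 V

Co³⁺/Co²⁺ is the cathode (higher E°), Cu²⁺/Cu⁺ the anode: E°cell = +1.82 − (+0.18) = +1.64 V, n = 1.
Overall: Co³⁺(aq) + Cu⁺(aq) → Co²⁺(aq) + Cu²⁺(aq)
Q = [Co²⁺]·[Cu²⁺] / ([Co³⁺]·[Cu⁺]); log Q = -0.463.
E = E° − (0.0592/n) log Q = +1.64 − (0.0592/1)(-0.463) = +1.667 V.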